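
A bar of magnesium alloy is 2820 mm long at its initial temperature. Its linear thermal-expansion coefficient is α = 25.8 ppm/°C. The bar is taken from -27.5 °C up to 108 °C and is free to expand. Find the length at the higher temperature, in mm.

ΔT = 108 − (-27.5) = 135.5 K.
ΔL = α·L₀·ΔT = 25.8×10⁻⁶ × 2820 mm × 135.5 K = 9.86 mm.
L = L₀ + ΔL = 2820 + 9.86 = 2829.9 mm.

2829.9 mm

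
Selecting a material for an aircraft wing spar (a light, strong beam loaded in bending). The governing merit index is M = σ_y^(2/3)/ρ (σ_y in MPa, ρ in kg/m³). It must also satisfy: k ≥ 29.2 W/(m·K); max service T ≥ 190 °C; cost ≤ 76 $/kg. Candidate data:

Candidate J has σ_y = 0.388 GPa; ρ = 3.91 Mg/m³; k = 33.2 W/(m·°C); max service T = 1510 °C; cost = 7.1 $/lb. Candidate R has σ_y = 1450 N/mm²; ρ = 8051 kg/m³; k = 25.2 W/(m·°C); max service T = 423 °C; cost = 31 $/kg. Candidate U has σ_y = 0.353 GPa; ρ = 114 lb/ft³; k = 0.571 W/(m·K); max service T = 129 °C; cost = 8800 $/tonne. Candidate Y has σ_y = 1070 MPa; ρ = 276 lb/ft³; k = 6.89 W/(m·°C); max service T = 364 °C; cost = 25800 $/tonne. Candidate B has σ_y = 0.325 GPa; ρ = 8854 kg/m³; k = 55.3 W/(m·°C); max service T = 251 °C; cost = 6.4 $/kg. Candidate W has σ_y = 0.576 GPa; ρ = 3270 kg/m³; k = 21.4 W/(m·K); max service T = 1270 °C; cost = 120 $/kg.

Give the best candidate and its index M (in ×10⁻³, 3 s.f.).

candidate J, M = 13.6×10⁻³

Screen on constraints: k ≥ 29.2 W/(m·K); max service T ≥ 190 °C; cost ≤ 76 $/kg. Survivors: candidate J, candidate B.
Putting every candidate on a common basis:
  candidate J: σ_y = 388.0 MPa, ρ = 3910 kg/m³
  candidate B: σ_y = 325.0 MPa, ρ = 8854 kg/m³
  candidate J: M = 13.6×10⁻³
  candidate B: M = 5.34×10⁻³
Candidate J ranks first.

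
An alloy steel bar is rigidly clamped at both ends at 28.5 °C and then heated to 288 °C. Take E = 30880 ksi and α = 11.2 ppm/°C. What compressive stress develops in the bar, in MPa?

619 MPa

E = 30880 ksi = 212.9 GPa.
ΔT = 259.5 K. Constrained thermal stress σ = E·α·ΔT = 212.9×10³ MPa × 11.2×10⁻⁶ × 259.5 = 619 MPa (compressive).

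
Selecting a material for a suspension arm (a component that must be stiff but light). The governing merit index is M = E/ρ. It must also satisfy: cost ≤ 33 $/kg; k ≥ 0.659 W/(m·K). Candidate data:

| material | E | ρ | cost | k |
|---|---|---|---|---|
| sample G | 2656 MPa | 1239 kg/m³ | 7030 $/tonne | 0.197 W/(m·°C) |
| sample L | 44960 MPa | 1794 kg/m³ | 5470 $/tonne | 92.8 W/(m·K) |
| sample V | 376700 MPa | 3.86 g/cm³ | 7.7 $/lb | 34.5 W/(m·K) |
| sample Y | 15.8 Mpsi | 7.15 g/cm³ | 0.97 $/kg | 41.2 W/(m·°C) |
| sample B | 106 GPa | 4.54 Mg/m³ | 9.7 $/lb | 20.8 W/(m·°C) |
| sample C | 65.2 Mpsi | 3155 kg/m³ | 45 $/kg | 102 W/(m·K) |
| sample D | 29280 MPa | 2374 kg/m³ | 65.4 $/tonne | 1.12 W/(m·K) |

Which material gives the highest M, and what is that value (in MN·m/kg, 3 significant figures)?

sample V, M = 97.6 MN·m/kg

Screen on constraints: cost ≤ 33 $/kg; k ≥ 0.659 W/(m·K). Survivors: sample L, sample V, sample Y, sample B, sample D.
Putting every candidate on a common basis:
  sample L: E = 44.96 GPa, ρ = 1794 kg/m³
  sample V: E = 376.7 GPa, ρ = 3860 kg/m³
  sample Y: E = 108.9 GPa, ρ = 7150 kg/m³
  sample B: E = 106.0 GPa, ρ = 4540 kg/m³
  sample D: E = 29.28 GPa, ρ = 2374 kg/m³
  sample V: M = 97.6 MN·m/kg
  sample L: M = 25.1 MN·m/kg
  sample B: M = 23.3 MN·m/kg
  sample Y: M = 15.2 MN·m/kg
  sample D: M = 12.3 MN·m/kg
Sample V has the largest M.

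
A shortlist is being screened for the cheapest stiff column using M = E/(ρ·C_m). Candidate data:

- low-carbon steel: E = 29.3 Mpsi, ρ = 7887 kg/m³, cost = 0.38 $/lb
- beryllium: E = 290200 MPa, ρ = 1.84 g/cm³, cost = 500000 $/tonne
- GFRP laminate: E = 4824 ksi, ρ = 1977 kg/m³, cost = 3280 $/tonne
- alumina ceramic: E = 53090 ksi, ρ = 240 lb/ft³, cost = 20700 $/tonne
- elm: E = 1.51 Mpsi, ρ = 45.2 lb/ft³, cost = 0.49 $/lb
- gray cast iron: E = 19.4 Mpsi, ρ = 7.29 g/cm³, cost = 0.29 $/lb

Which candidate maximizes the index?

Putting every candidate on a common basis:
  low-carbon steel: E = 202.0 GPa, ρ = 7887 kg/m³, cost = 0.8377 $/kg
  beryllium: E = 290.2 GPa, ρ = 1840 kg/m³, cost = 500.0 $/kg
  GFRP laminate: E = 33.26 GPa, ρ = 1977 kg/m³, cost = 3.280 $/kg
  alumina ceramic: E = 366.0 GPa, ρ = 3844 kg/m³, cost = 20.70 $/kg
  elm: E = 10.41 GPa, ρ = 724.0 kg/m³, cost = 1.080 $/kg
  gray cast iron: E = 133.8 GPa, ρ = 7290 kg/m³, cost = 0.6393 $/kg
  low-carbon steel: M = 30.6 MN·m per $
  gray cast iron: M = 28.7 MN·m per $
  elm: M = 13.3 MN·m per $
  GFRP laminate: M = 5.13 MN·m per $
  alumina ceramic: M = 4.60 MN·m per $
  beryllium: M = 0.315 MN·m per $
Low-carbon steel ranks first.

low-carbon steel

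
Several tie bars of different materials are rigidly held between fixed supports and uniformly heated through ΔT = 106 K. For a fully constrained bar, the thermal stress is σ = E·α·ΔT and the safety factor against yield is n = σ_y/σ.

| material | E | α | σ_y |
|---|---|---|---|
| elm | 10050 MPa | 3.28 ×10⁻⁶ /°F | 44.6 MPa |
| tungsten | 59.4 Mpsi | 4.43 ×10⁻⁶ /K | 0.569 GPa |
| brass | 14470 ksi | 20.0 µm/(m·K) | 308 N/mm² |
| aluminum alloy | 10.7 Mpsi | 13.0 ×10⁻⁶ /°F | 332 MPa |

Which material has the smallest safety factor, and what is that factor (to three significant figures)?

In consistent units (E in GPa, α in ×10⁻⁶/K, σ_y in MPa):
  elm: E = 10.05, α = 5.90, σ_y = 44.60 → σ = 6.29 MPa, n = 7.09
  tungsten: E = 409.5, α = 4.43, σ_y = 569.0 → σ = 192 MPa, n = 2.96
  brass: E = 99.77, α = 20.0, σ_y = 308.0 → σ = 212 MPa, n = 1.46
  aluminum alloy: E = 73.77, α = 23.4, σ_y = 332.0 → σ = 183 MPa, n = 1.81
The minimum is brass at n = 1.46.

brass, n = 1.46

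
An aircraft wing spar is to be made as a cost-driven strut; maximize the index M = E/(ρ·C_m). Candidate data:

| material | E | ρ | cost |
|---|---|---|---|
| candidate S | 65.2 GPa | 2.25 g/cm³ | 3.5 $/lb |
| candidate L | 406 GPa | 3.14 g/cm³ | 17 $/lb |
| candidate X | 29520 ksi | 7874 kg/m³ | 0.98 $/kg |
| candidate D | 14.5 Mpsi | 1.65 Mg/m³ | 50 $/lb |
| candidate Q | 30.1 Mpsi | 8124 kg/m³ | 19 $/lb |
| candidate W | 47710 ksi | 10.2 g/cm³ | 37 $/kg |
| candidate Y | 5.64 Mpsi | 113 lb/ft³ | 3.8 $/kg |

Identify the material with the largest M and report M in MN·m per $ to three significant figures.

candidate X, M = 26.4 MN·m per $

In SI units:
  candidate S: E = 65.20 GPa, ρ = 2250 kg/m³, cost = 7.716 $/kg
  candidate L: E = 406.0 GPa, ρ = 3140 kg/m³, cost = 37.48 $/kg
  candidate X: E = 203.5 GPa, ρ = 7874 kg/m³, cost = 0.9800 $/kg
  candidate D: E = 99.97 GPa, ρ = 1650 kg/m³, cost = 110.2 $/kg
  candidate Q: E = 207.5 GPa, ρ = 8124 kg/m³, cost = 41.89 $/kg
  candidate W: E = 328.9 GPa, ρ = 10200 kg/m³, cost = 37.00 $/kg
  candidate Y: E = 38.89 GPa, ρ = 1810 kg/m³, cost = 3.800 $/kg
  candidate X: M = 26.4 MN·m per $
  candidate Y: M = 5.65 MN·m per $
  candidate S: M = 3.76 MN·m per $
  candidate L: M = 3.45 MN·m per $
  candidate W: M = 0.872 MN·m per $
  candidate Q: M = 0.610 MN·m per $
  candidate D: M = 0.550 MN·m per $
Candidate X has the largest M.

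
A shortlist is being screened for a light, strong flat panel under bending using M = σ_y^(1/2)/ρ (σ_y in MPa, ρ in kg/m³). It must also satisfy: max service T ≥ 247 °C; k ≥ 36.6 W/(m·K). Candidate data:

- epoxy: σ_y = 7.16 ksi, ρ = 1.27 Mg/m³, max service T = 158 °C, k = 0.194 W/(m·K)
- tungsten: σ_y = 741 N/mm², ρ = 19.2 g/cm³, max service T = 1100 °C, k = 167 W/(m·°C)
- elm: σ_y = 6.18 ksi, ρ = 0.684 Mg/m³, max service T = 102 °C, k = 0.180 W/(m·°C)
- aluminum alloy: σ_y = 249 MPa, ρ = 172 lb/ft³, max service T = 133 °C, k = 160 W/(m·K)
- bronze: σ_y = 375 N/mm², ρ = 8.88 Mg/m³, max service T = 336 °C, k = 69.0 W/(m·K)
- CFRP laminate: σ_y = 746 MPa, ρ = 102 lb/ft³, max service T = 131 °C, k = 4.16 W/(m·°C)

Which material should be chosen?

Screen on constraints: max service T ≥ 247 °C; k ≥ 36.6 W/(m·K). Survivors: tungsten, bronze.
Putting every candidate on a common basis:
  tungsten: σ_y = 741.0 MPa, ρ = 19200 kg/m³
  bronze: σ_y = 375.0 MPa, ρ = 8880 kg/m³
  bronze: M = 2.18×10⁻³
  tungsten: M = 1.42×10⁻³
Bronze ranks first.

bronze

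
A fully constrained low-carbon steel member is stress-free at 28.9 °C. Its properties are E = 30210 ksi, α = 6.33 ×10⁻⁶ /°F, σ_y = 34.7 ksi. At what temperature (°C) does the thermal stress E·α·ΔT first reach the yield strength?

E = 30210 ksi = 208.3 GPa.
α = 6.33×10⁻⁶/°F × 9/5 = 11.4×10⁻⁶/K.
σ_y = 34.7 ksi = 239.2 MPa.
E·α·ΔT = 239.2 MPa ⇒ ΔT = 239.2 / (208.3×10³ × 11.4×10⁻⁶) = 100.8 K.
T = 28.9 + 100.8 = 129.7 °C.

130 °C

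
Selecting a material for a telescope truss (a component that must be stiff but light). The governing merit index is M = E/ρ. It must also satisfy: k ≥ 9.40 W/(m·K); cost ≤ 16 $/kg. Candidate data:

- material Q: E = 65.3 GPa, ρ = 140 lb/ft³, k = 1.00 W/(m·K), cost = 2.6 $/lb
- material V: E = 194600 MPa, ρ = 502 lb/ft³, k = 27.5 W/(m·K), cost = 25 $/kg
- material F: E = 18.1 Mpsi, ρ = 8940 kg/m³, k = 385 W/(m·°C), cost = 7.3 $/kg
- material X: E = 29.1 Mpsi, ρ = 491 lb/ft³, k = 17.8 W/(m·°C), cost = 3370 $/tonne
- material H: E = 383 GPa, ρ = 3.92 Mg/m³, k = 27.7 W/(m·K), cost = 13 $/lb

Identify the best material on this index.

Screen on constraints: k ≥ 9.40 W/(m·K); cost ≤ 16 $/kg. Survivors: material F, material X.
Convert each candidate to consistent units, then evaluate M:
  material F: E = 124.8 GPa, ρ = 8940 kg/m³
  material X: E = 200.6 GPa, ρ = 7865 kg/m³
  material X: M = 25.5 MN·m/kg
  material F: M = 14.0 MN·m/kg
Material X has the largest M.

material X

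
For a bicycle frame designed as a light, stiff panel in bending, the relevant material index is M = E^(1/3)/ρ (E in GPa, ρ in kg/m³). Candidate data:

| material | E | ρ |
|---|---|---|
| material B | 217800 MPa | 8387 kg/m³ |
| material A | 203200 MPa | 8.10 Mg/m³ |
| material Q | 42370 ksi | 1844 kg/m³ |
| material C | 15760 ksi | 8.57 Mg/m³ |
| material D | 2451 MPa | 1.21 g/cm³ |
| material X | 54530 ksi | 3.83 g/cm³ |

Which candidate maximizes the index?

In SI units:
  material B: E = 217.8 GPa, ρ = 8387 kg/m³
  material A: E = 203.2 GPa, ρ = 8100 kg/m³
  material Q: E = 292.1 GPa, ρ = 1844 kg/m³
  material C: E = 108.7 GPa, ρ = 8570 kg/m³
  material D: E = 2.451 GPa, ρ = 1210 kg/m³
  material X: E = 376.0 GPa, ρ = 3830 kg/m³
  material Q: M = 3.60×10⁻³
  material X: M = 1.88×10⁻³
  material D: M = 1.11×10⁻³
  material A: M = 0.726×10⁻³
  material B: M = 0.717×10⁻³
  material C: M = 0.557×10⁻³
Material Q ranks first.

material Q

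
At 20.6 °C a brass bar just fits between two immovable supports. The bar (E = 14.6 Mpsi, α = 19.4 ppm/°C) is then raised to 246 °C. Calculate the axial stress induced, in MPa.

E = 14.6 Mpsi = 100.7 GPa.
ΔT = 225.4 K. Constrained thermal stress σ = E·α·ΔT = 100.7×10³ MPa × 19.4×10⁻⁶ × 225.4 = 440 MPa (compressive).

440 MPa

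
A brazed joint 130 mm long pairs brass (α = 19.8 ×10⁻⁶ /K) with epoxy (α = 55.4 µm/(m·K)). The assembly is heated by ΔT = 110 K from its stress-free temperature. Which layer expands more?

α(brass) = 19.8×10⁻⁶/K vs α(epoxy) = 55.4×10⁻⁶/K.
Higher α expands more for the same ΔT: epoxy.

epoxy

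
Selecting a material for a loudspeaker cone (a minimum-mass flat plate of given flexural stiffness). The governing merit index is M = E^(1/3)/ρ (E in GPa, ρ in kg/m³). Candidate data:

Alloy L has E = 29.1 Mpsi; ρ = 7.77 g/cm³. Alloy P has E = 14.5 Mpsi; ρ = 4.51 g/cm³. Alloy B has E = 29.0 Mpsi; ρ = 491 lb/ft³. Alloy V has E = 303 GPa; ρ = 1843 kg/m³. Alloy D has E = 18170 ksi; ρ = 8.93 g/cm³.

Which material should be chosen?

In SI units:
  alloy L: E = 200.6 GPa, ρ = 7770 kg/m³
  alloy P: E = 99.97 GPa, ρ = 4510 kg/m³
  alloy B: E = 199.9 GPa, ρ = 7865 kg/m³
  alloy V: E = 303.0 GPa, ρ = 1843 kg/m³
  alloy D: E = 125.3 GPa, ρ = 8930 kg/m³
  alloy V: M = 3.64×10⁻³
  alloy P: M = 1.03×10⁻³
  alloy L: M = 0.753×10⁻³
  alloy B: M = 0.743×10⁻³
  alloy D: M = 0.560×10⁻³
Alloy V has the largest M.

alloy V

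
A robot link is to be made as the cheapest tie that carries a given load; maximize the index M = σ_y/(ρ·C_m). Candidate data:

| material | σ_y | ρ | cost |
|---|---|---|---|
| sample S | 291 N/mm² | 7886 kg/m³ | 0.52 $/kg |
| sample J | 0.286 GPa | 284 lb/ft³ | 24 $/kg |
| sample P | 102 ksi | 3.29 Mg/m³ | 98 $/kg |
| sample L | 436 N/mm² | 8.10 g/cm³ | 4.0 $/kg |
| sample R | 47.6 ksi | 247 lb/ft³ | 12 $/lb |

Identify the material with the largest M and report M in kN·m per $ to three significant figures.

Convert each candidate to consistent units, then evaluate M:
  sample S: σ_y = 291.0 MPa, ρ = 7886 kg/m³, cost = 0.5200 $/kg
  sample J: σ_y = 286.0 MPa, ρ = 4549 kg/m³, cost = 24.00 $/kg
  sample P: σ_y = 703.3 MPa, ρ = 3290 kg/m³, cost = 98.00 $/kg
  sample L: σ_y = 436.0 MPa, ρ = 8100 kg/m³, cost = 4.000 $/kg
  sample R: σ_y = 328.2 MPa, ρ = 3957 kg/m³, cost = 26.46 $/kg
  sample S: M = 71.0 kN·m per $
  sample L: M = 13.5 kN·m per $
  sample R: M = 3.14 kN·m per $
  sample J: M = 2.62 kN·m per $
  sample P: M = 2.18 kN·m per $
The maximum is for sample S.

sample S, M = 71.0 kN·m per $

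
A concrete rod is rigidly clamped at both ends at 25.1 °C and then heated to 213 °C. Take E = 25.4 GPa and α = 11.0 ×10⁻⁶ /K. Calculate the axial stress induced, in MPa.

ΔT = 187.9 K. Constrained thermal stress σ = E·α·ΔT = 25.40×10³ MPa × 11.0×10⁻⁶ × 187.9 = 52.5 MPa (compressive).

52.5 MPa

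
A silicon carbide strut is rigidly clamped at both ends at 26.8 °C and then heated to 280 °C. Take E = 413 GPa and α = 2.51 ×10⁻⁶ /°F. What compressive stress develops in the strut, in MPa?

α = 2.51×10⁻⁶/°F × 9/5 = 4.52×10⁻⁶/K.
ΔT = 253.2 K. Constrained thermal stress σ = E·α·ΔT = 413.0×10³ MPa × 4.52×10⁻⁶ × 253.2 = 472 MPa (compressive).

472 MPa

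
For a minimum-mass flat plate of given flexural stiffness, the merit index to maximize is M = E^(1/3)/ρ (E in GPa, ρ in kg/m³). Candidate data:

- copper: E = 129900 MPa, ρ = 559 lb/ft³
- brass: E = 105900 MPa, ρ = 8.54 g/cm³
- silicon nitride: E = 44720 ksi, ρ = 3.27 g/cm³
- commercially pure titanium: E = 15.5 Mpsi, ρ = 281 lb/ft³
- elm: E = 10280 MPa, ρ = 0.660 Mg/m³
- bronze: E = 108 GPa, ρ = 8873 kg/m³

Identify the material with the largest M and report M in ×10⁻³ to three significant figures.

elm, M = 3.29×10⁻³

Normalizing units and computing the index:
  copper: E = 129.9 GPa, ρ = 8954 kg/m³
  brass: E = 105.9 GPa, ρ = 8540 kg/m³
  silicon nitride: E = 308.3 GPa, ρ = 3270 kg/m³
  commercially pure titanium: E = 106.9 GPa, ρ = 4501 kg/m³
  elm: E = 10.28 GPa, ρ = 660.0 kg/m³
  bronze: E = 108.0 GPa, ρ = 8873 kg/m³
  elm: M = 3.29×10⁻³
  silicon nitride: M = 2.07×10⁻³
  commercially pure titanium: M = 1.05×10⁻³
  copper: M = 0.566×10⁻³
  brass: M = 0.554×10⁻³
  bronze: M = 0.537×10⁻³
Highest index: elm.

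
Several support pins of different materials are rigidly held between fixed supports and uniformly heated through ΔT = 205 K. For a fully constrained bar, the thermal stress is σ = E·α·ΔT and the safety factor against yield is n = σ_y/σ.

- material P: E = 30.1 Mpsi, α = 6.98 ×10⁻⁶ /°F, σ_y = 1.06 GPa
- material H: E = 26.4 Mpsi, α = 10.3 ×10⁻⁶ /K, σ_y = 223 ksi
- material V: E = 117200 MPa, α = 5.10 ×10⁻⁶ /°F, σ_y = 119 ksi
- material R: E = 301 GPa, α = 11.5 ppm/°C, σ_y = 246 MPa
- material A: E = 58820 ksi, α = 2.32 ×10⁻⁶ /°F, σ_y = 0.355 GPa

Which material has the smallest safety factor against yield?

material R

Per material, after unit conversion:
  material P: E = 207.5, α = 12.6, σ_y = 1060 → σ = 535 MPa, n = 1.98
  material H: E = 182.0, α = 10.3, σ_y = 1538 → σ = 384 MPa, n = 4.00
  material V: E = 117.2, α = 9.18, σ_y = 820.5 → σ = 221 MPa, n = 3.72
  material R: E = 301.0, α = 11.5, σ_y = 246.0 → σ = 710 MPa, n = 0.347
  material A: E = 405.5, α = 4.18, σ_y = 355.0 → σ = 347 MPa, n = 1.02
The minimum is material R at n = 0.347.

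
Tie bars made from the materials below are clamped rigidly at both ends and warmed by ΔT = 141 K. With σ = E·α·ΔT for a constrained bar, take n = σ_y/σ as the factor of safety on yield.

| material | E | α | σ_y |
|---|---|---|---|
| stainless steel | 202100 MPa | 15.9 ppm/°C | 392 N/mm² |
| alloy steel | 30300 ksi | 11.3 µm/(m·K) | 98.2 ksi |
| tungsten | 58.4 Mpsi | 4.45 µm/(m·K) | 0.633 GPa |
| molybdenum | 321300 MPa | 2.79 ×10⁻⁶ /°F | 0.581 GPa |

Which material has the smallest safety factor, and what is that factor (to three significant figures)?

Converting E to GPa, α to ×10⁻⁶/K, σ_y to MPa, then σ and n for each:
  stainless steel: E = 202.1, α = 15.9, σ_y = 392.0 → σ = 453 MPa, n = 0.865
  alloy steel: E = 208.9, α = 11.3, σ_y = 677.1 → σ = 333 MPa, n = 2.03
  tungsten: E = 402.7, α = 4.45, σ_y = 633.0 → σ = 253 MPa, n = 2.51
  molybdenum: E = 321.3, α = 5.02, σ_y = 581.0 → σ = 228 MPa, n = 2.55
Smallest n: stainless steel with n = 0.865.

stainless steel, n = 0.865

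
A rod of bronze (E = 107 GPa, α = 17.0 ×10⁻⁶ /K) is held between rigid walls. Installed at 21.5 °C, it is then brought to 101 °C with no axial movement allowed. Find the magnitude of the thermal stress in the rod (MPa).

145 MPa

ΔT = 79.50 K. Constrained thermal stress σ = E·α·ΔT = 107.0×10³ MPa × 17.0×10⁻⁶ × 79.50 = 145 MPa (compressive).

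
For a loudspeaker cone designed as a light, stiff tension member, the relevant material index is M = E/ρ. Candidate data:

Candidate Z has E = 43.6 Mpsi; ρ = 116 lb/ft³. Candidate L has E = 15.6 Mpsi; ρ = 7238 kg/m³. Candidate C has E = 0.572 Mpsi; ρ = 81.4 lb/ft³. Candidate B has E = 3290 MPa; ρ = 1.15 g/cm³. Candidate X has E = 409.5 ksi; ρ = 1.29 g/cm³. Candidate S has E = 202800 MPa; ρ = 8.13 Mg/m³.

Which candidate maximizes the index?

candidate Z

Putting every candidate on a common basis:
  candidate Z: E = 300.6 GPa, ρ = 1858 kg/m³
  candidate L: E = 107.6 GPa, ρ = 7238 kg/m³
  candidate C: E = 3.944 GPa, ρ = 1304 kg/m³
  candidate B: E = 3.290 GPa, ρ = 1150 kg/m³
  candidate X: E = 2.823 GPa, ρ = 1290 kg/m³
  candidate S: E = 202.8 GPa, ρ = 8130 kg/m³
  candidate Z: M = 162 MN·m/kg
  candidate S: M = 24.9 MN·m/kg
  candidate L: M = 14.9 MN·m/kg
  candidate C: M = 3.02 MN·m/kg
  candidate B: M = 2.86 MN·m/kg
  candidate X: M = 2.19 MN·m/kg
The maximum is for candidate Z.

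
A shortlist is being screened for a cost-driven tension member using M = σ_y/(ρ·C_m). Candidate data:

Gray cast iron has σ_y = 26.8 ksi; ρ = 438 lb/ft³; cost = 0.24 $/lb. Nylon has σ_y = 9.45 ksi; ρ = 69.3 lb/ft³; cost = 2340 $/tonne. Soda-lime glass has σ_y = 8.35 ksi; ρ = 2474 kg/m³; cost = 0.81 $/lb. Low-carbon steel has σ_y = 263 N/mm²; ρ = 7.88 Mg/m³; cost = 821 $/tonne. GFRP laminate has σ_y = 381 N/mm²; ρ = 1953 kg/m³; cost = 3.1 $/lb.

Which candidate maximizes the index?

After converting to SI:
  gray cast iron: σ_y = 184.8 MPa, ρ = 7016 kg/m³, cost = 0.5291 $/kg
  nylon: σ_y = 65.16 MPa, ρ = 1110 kg/m³, cost = 2.340 $/kg
  soda-lime glass: σ_y = 57.57 MPa, ρ = 2474 kg/m³, cost = 1.786 $/kg
  low-carbon steel: σ_y = 263.0 MPa, ρ = 7880 kg/m³, cost = 0.8210 $/kg
  GFRP laminate: σ_y = 381.0 MPa, ρ = 1953 kg/m³, cost = 6.834 $/kg
  gray cast iron: M = 49.8 kN·m per $
  low-carbon steel: M = 40.7 kN·m per $
  GFRP laminate: M = 28.5 kN·m per $
  nylon: M = 25.1 kN·m per $
  soda-lime glass: M = 13.0 kN·m per $
Highest index: gray cast iron.

gray cast iron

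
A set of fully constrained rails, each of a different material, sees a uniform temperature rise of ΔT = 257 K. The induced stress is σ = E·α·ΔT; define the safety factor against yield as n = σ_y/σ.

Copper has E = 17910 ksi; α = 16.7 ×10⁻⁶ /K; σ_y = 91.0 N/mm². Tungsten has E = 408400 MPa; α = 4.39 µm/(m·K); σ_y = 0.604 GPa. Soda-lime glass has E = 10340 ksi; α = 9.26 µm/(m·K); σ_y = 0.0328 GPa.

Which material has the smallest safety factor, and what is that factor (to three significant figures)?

copper, n = 0.172

With everything in SI (GPa, ×10⁻⁶/K, MPa):
  copper: E = 123.5, α = 16.7, σ_y = 91.00 → σ = 530 MPa, n = 0.172
  tungsten: E = 408.4, α = 4.39, σ_y = 604.0 → σ = 461 MPa, n = 1.31
  soda-lime glass: E = 71.29, α = 9.26, σ_y = 32.80 → σ = 170 MPa, n = 0.193
The minimum is copper at n = 0.172.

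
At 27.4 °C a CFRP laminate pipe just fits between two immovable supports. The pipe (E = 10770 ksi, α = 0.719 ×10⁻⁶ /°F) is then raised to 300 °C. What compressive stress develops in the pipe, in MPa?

26.2 MPa

E = 10770 ksi = 74.26 GPa.
α = 0.719×10⁻⁶/°F × 9/5 = 1.29×10⁻⁶/K.
ΔT = 272.6 K. Constrained thermal stress σ = E·α·ΔT = 74.26×10³ MPa × 1.29×10⁻⁶ × 272.6 = 26.2 MPa (compressive).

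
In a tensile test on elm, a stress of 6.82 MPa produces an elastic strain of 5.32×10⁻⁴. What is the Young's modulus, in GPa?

E = σ/ε = 6.82 MPa / 5.32×10⁻⁴ = 12820 MPa = 12.8 GPa.

12.8 GPa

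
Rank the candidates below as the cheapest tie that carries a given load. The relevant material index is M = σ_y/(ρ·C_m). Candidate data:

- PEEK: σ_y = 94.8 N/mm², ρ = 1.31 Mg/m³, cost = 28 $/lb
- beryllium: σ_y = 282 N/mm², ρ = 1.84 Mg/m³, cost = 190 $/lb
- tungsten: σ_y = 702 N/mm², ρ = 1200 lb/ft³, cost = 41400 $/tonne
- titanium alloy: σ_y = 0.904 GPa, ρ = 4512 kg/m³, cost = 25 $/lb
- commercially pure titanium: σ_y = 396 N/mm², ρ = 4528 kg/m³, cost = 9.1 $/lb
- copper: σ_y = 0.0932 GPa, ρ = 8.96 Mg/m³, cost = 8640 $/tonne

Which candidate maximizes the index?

Convert each candidate to consistent units, then evaluate M:
  PEEK: σ_y = 94.80 MPa, ρ = 1310 kg/m³, cost = 61.73 $/kg
  beryllium: σ_y = 282.0 MPa, ρ = 1840 kg/m³, cost = 418.9 $/kg
  tungsten: σ_y = 702.0 MPa, ρ = 19220 kg/m³, cost = 41.40 $/kg
  titanium alloy: σ_y = 904.0 MPa, ρ = 4512 kg/m³, cost = 55.11 $/kg
  commercially pure titanium: σ_y = 396.0 MPa, ρ = 4528 kg/m³, cost = 20.06 $/kg
  copper: σ_y = 93.20 MPa, ρ = 8960 kg/m³, cost = 8.640 $/kg
  commercially pure titanium: M = 4.36 kN·m per $
  titanium alloy: M = 3.64 kN·m per $
  copper: M = 1.20 kN·m per $
  PEEK: M = 1.17 kN·m per $
  tungsten: M = 0.882 kN·m per $
  beryllium: M = 0.366 kN·m per $
The maximum is for commercially pure titanium.

commercially pure titanium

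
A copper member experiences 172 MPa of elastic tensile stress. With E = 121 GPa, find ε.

1.42×10⁻³

ε = σ/E = 172 / 121000 = 1.42×10⁻³.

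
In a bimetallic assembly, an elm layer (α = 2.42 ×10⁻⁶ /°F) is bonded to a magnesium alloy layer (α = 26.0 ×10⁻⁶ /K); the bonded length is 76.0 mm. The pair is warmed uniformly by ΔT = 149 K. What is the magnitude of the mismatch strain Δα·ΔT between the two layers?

3.22×10⁻³

elm: α = 2.42×10⁻⁶/°F × 9/5 = 4.36×10⁻⁶/K.
Δα = |4.36 − 26.0|×10⁻⁶/K = 21.6×10⁻⁶/K.
Mismatch strain = Δα·ΔT = 21.6×10⁻⁶ × 149.0 = 3.22×10⁻³.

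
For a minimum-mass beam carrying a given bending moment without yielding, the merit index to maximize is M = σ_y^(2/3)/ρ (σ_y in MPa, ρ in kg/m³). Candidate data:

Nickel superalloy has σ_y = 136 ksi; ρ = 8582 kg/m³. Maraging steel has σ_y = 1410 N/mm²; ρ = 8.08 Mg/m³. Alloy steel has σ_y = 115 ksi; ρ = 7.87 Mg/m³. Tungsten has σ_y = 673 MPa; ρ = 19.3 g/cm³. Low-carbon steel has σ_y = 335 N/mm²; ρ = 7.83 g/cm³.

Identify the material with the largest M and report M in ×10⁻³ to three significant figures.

Convert each candidate to consistent units, then evaluate M:
  nickel superalloy: σ_y = 937.7 MPa, ρ = 8582 kg/m³
  maraging steel: σ_y = 1410 MPa, ρ = 8080 kg/m³
  alloy steel: σ_y = 792.9 MPa, ρ = 7870 kg/m³
  tungsten: σ_y = 673.0 MPa, ρ = 19300 kg/m³
  low-carbon steel: σ_y = 335.0 MPa, ρ = 7830 kg/m³
  maraging steel: M = 15.6×10⁻³
  nickel superalloy: M = 11.2×10⁻³
  alloy steel: M = 10.9×10⁻³
  low-carbon steel: M = 6.16×10⁻³
  tungsten: M = 3.98×10⁻³
Maraging steel has the largest M.

maraging steel, M = 15.6×10⁻³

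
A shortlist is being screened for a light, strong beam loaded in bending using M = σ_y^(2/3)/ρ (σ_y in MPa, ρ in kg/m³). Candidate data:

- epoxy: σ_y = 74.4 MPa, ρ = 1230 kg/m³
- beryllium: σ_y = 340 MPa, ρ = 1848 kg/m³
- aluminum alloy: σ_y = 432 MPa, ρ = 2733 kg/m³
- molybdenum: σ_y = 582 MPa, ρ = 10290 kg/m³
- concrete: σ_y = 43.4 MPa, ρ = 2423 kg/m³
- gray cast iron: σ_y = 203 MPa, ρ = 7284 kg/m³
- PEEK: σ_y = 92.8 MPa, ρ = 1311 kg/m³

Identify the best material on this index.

beryllium

Evaluate M for each candidate:
  beryllium: M = 26.4×10⁻³
  aluminum alloy: M = 20.9×10⁻³
  PEEK: M = 15.6×10⁻³
  epoxy: M = 14.4×10⁻³
  molybdenum: M = 6.77×10⁻³
  concrete: M = 5.10×10⁻³
  gray cast iron: M = 4.74×10⁻³
Beryllium ranks first.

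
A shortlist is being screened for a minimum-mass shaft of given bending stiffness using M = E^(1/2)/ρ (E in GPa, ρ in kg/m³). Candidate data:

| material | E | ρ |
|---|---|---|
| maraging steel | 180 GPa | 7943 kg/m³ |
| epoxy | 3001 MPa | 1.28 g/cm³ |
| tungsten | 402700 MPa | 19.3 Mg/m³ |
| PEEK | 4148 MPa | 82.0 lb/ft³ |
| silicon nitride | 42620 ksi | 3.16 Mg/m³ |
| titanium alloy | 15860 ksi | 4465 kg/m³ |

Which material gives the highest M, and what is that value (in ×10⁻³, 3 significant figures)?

In SI units:
  maraging steel: E = 180.0 GPa, ρ = 7943 kg/m³
  epoxy: E = 3.001 GPa, ρ = 1280 kg/m³
  tungsten: E = 402.7 GPa, ρ = 19300 kg/m³
  PEEK: E = 4.148 GPa, ρ = 1314 kg/m³
  silicon nitride: E = 293.9 GPa, ρ = 3160 kg/m³
  titanium alloy: E = 109.4 GPa, ρ = 4465 kg/m³
  silicon nitride: M = 5.42×10⁻³
  titanium alloy: M = 2.34×10⁻³
  maraging steel: M = 1.69×10⁻³
  PEEK: M = 1.55×10⁻³
  epoxy: M = 1.35×10⁻³
  tungsten: M = 1.04×10⁻³
Highest index: silicon nitride.

silicon nitride, M = 5.42×10⁻³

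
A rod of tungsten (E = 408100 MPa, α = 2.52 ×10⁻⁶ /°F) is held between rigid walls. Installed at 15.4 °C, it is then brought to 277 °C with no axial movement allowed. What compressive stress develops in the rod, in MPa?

484 MPa

E = 408100 MPa = 408.1 GPa.
α = 2.52×10⁻⁶/°F × 9/5 = 4.54×10⁻⁶/K.
ΔT = 261.6 K. Constrained thermal stress σ = E·α·ΔT = 408.1×10³ MPa × 4.54×10⁻⁶ × 261.6 = 484 MPa (compressive).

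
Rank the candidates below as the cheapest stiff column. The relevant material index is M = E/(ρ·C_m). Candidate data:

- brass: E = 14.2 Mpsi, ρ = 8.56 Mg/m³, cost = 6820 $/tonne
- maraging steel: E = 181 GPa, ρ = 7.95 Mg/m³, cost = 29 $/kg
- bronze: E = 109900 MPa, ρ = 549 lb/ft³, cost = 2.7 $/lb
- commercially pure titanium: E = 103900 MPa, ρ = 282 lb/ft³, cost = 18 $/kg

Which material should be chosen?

After converting to SI:
  brass: E = 97.91 GPa, ρ = 8560 kg/m³, cost = 6.820 $/kg
  maraging steel: E = 181.0 GPa, ρ = 7950 kg/m³, cost = 29.00 $/kg
  bronze: E = 109.9 GPa, ρ = 8794 kg/m³, cost = 5.952 $/kg
  commercially pure titanium: E = 103.9 GPa, ρ = 4517 kg/m³, cost = 18.00 $/kg
  bronze: M = 2.10 MN·m per $
  brass: M = 1.68 MN·m per $
  commercially pure titanium: M = 1.28 MN·m per $
  maraging steel: M = 0.785 MN·m per $
Bronze has the largest M.

bronze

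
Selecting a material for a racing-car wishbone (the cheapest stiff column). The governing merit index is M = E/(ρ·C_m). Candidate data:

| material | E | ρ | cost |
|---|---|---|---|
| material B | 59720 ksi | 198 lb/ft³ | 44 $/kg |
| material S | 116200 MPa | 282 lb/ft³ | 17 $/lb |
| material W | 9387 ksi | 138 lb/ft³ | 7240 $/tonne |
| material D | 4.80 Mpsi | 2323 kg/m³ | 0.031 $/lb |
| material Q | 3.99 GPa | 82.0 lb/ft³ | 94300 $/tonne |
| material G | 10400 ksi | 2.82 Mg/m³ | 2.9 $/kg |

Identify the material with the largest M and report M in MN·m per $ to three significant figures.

material D, M = 208 MN·m per $

Convert each candidate to consistent units, then evaluate M:
  material B: E = 411.8 GPa, ρ = 3172 kg/m³, cost = 44.00 $/kg
  material S: E = 116.2 GPa, ρ = 4517 kg/m³, cost = 37.48 $/kg
  material W: E = 64.72 GPa, ρ = 2211 kg/m³, cost = 7.240 $/kg
  material D: E = 33.09 GPa, ρ = 2323 kg/m³, cost = 0.06834 $/kg
  material Q: E = 3.990 GPa, ρ = 1314 kg/m³, cost = 94.30 $/kg
  material G: E = 71.71 GPa, ρ = 2820 kg/m³, cost = 2.900 $/kg
  material D: M = 208 MN·m per $
  material G: M = 8.77 MN·m per $
  material W: M = 4.04 MN·m per $
  material B: M = 2.95 MN·m per $
  material S: M = 0.686 MN·m per $
  material Q: M = 0.0322 MN·m per $
Highest index: material D.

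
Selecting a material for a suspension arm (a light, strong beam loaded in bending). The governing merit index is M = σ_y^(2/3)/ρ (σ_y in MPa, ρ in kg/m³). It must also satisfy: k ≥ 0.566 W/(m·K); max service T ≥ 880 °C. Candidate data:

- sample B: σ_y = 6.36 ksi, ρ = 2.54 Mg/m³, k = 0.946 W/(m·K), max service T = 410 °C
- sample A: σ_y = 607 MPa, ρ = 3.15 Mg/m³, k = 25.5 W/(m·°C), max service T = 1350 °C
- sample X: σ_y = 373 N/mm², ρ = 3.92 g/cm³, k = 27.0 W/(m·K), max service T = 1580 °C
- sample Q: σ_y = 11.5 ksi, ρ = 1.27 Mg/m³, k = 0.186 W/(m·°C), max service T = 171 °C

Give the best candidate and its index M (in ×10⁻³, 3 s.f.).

Screen on constraints: k ≥ 0.566 W/(m·K); max service T ≥ 880 °C. Survivors: sample A, sample X.
After converting to SI:
  sample A: σ_y = 607.0 MPa, ρ = 3150 kg/m³
  sample X: σ_y = 373.0 MPa, ρ = 3920 kg/m³
  sample A: M = 22.8×10⁻³
  sample X: M = 13.2×10⁻³
Sample A has the largest M.

sample A, M = 22.8×10⁻³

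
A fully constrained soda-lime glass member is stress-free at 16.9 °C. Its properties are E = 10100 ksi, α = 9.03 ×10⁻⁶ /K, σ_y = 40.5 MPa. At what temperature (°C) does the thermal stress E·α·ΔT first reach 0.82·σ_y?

E = 10100 ksi = 69.64 GPa.
E·α·ΔT = 33.21 MPa ⇒ ΔT = 33.21 / (69.64×10³ × 9.03×10⁻⁶) = 52.81 K.
T = 16.9 + 52.81 = 69.71 °C.

69.7 °C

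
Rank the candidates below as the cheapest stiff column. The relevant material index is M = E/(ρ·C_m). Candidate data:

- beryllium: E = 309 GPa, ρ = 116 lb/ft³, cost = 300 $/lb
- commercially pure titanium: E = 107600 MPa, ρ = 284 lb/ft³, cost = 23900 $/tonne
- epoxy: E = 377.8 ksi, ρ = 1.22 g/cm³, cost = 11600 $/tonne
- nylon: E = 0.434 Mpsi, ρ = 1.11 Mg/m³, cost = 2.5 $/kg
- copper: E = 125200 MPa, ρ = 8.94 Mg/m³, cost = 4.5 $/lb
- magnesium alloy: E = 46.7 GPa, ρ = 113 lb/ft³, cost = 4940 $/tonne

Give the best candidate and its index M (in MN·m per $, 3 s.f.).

magnesium alloy, M = 5.22 MN·m per $

Putting every candidate on a common basis:
  beryllium: E = 309.0 GPa, ρ = 1858 kg/m³, cost = 661.4 $/kg
  commercially pure titanium: E = 107.6 GPa, ρ = 4549 kg/m³, cost = 23.90 $/kg
  epoxy: E = 2.605 GPa, ρ = 1220 kg/m³, cost = 11.60 $/kg
  nylon: E = 2.992 GPa, ρ = 1110 kg/m³, cost = 2.500 $/kg
  copper: E = 125.2 GPa, ρ = 8940 kg/m³, cost = 9.921 $/kg
  magnesium alloy: E = 46.70 GPa, ρ = 1810 kg/m³, cost = 4.940 $/kg
  magnesium alloy: M = 5.22 MN·m per $
  copper: M = 1.41 MN·m per $
  nylon: M = 1.08 MN·m per $
  commercially pure titanium: M = 0.990 MN·m per $
  beryllium: M = 0.251 MN·m per $
  epoxy: M = 0.184 MN·m per $
Highest index: magnesium alloy.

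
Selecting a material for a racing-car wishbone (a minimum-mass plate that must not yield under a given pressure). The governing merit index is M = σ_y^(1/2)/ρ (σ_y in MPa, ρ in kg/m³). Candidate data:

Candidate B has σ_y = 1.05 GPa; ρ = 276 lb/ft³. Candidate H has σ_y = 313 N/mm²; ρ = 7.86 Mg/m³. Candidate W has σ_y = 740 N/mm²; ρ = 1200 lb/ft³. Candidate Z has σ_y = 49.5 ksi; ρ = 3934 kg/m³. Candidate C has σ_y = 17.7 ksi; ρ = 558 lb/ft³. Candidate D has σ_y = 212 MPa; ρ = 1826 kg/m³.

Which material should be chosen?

candidate D

In SI units:
  candidate B: σ_y = 1050 MPa, ρ = 4421 kg/m³
  candidate H: σ_y = 313.0 MPa, ρ = 7860 kg/m³
  candidate W: σ_y = 740.0 MPa, ρ = 19220 kg/m³
  candidate Z: σ_y = 341.3 MPa, ρ = 3934 kg/m³
  candidate C: σ_y = 122.0 MPa, ρ = 8938 kg/m³
  candidate D: σ_y = 212.0 MPa, ρ = 1826 kg/m³
  candidate D: M = 7.97×10⁻³
  candidate B: M = 7.33×10⁻³
  candidate Z: M = 4.70×10⁻³
  candidate H: M = 2.25×10⁻³
  candidate W: M = 1.42×10⁻³
  candidate C: M = 1.24×10⁻³
Highest index: candidate D.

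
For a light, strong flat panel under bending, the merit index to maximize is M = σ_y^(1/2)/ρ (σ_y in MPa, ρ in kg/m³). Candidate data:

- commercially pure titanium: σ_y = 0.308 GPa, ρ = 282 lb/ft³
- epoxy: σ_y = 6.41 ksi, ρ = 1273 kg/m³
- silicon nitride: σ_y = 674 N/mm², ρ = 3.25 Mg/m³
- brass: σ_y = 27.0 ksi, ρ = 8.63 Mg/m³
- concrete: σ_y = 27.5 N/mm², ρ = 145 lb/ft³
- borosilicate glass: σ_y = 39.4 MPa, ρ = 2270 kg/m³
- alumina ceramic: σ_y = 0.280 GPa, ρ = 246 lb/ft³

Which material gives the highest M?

Putting every candidate on a common basis:
  commercially pure titanium: σ_y = 308.0 MPa, ρ = 4517 kg/m³
  epoxy: σ_y = 44.20 MPa, ρ = 1273 kg/m³
  silicon nitride: σ_y = 674.0 MPa, ρ = 3250 kg/m³
  brass: σ_y = 186.2 MPa, ρ = 8630 kg/m³
  concrete: σ_y = 27.50 MPa, ρ = 2323 kg/m³
  borosilicate glass: σ_y = 39.40 MPa, ρ = 2270 kg/m³
  alumina ceramic: σ_y = 280.0 MPa, ρ = 3941 kg/m³
  silicon nitride: M = 7.99×10⁻³
  epoxy: M = 5.22×10⁻³
  alumina ceramic: M = 4.25×10⁻³
  commercially pure titanium: M = 3.89×10⁻³
  borosilicate glass: M = 2.77×10⁻³
  concrete: M = 2.26×10⁻³
  brass: M = 1.58×10⁻³
Highest index: silicon nitride.

silicon nitride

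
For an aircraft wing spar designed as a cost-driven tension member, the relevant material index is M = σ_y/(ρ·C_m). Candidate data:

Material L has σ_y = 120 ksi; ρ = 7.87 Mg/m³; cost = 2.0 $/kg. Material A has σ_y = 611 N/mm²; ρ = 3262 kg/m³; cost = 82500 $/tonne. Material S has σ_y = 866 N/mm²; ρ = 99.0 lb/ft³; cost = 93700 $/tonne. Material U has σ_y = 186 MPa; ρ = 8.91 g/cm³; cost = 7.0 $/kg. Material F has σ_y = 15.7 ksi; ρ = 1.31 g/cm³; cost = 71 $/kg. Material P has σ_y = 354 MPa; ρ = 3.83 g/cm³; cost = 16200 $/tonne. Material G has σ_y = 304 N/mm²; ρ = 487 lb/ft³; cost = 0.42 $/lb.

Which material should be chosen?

material L

Putting every candidate on a common basis:
  material L: σ_y = 827.4 MPa, ρ = 7870 kg/m³, cost = 2.000 $/kg
  material A: σ_y = 611.0 MPa, ρ = 3262 kg/m³, cost = 82.50 $/kg
  material S: σ_y = 866.0 MPa, ρ = 1586 kg/m³, cost = 93.70 $/kg
  material U: σ_y = 186.0 MPa, ρ = 8910 kg/m³, cost = 7.000 $/kg
  material F: σ_y = 108.2 MPa, ρ = 1310 kg/m³, cost = 71.00 $/kg
  material P: σ_y = 354.0 MPa, ρ = 3830 kg/m³, cost = 16.20 $/kg
  material G: σ_y = 304.0 MPa, ρ = 7801 kg/m³, cost = 0.9259 $/kg
  material L: M = 52.6 kN·m per $
  material G: M = 42.1 kN·m per $
  material S: M = 5.83 kN·m per $
  material P: M = 5.71 kN·m per $
  material U: M = 2.98 kN·m per $
  material A: M = 2.27 kN·m per $
  material F: M = 1.16 kN·m per $
Material L ranks first.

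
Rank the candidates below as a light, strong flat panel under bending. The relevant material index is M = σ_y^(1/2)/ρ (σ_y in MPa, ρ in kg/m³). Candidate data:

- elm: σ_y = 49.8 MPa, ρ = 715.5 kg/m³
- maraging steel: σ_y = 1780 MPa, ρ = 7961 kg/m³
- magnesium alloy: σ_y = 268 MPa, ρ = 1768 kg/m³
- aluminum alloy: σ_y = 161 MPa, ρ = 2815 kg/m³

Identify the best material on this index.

elm

Evaluate M for each candidate:
  elm: M = 9.86×10⁻³
  magnesium alloy: M = 9.26×10⁻³
  maraging steel: M = 5.30×10⁻³
  aluminum alloy: M = 4.51×10⁻³
The maximum is for elm.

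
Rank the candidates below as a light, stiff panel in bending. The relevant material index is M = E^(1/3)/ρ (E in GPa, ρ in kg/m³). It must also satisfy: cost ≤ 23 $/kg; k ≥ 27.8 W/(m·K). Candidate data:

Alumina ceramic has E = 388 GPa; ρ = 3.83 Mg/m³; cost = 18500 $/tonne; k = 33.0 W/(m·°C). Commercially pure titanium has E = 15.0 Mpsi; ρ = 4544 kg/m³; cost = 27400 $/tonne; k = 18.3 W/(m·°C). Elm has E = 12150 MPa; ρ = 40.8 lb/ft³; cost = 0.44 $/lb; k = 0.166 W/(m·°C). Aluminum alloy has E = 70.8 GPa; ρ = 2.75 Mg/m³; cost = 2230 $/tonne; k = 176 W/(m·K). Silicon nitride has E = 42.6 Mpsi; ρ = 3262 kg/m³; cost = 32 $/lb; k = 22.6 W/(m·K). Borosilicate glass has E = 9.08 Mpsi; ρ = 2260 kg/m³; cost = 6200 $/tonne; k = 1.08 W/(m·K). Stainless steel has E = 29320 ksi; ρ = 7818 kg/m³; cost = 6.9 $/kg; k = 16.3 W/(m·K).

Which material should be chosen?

Screen on constraints: cost ≤ 23 $/kg; k ≥ 27.8 W/(m·K). Survivors: alumina ceramic, aluminum alloy.
After converting to SI:
  alumina ceramic: E = 388.0 GPa, ρ = 3830 kg/m³
  aluminum alloy: E = 70.80 GPa, ρ = 2750 kg/m³
  alumina ceramic: M = 1.90×10⁻³
  aluminum alloy: M = 1.50×10⁻³
Highest index: alumina ceramic.

alumina ceramic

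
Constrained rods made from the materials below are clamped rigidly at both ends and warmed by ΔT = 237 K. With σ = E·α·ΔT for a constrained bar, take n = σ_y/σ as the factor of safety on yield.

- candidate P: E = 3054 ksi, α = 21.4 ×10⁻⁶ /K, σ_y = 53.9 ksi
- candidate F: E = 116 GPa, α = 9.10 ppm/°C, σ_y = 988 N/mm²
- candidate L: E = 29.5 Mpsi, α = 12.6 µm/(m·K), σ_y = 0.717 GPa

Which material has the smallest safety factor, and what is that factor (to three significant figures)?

Per material, after unit conversion:
  candidate P: E = 21.06, α = 21.4, σ_y = 371.6 → σ = 107 MPa, n = 3.48
  candidate F: E = 116.0, α = 9.10, σ_y = 988.0 → σ = 250 MPa, n = 3.95
  candidate L: E = 203.4, α = 12.6, σ_y = 717.0 → σ = 607 MPa, n = 1.18
The minimum is candidate L at n = 1.18.

candidate L, n = 1.18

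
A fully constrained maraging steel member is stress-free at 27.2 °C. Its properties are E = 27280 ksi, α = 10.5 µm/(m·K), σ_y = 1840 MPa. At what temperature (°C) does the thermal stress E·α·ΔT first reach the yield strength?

E = 27280 ksi = 188.1 GPa.
E·α·ΔT = 1840 MPa ⇒ ΔT = 1840 / (188.1×10³ × 10.5×10⁻⁶) = 931.7 K.
T = 27.2 + 931.7 = 958.9 °C.

959 °C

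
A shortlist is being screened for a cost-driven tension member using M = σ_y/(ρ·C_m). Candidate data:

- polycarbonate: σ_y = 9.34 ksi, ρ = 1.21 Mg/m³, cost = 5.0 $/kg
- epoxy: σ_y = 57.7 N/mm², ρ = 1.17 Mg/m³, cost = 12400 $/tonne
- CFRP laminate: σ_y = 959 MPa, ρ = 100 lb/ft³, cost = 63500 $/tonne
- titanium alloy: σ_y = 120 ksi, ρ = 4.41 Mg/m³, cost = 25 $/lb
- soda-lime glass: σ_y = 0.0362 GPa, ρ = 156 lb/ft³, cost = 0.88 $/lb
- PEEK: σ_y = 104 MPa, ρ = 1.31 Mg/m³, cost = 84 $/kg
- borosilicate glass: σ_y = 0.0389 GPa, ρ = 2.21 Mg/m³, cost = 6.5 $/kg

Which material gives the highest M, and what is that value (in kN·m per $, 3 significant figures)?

Convert each candidate to consistent units, then evaluate M:
  polycarbonate: σ_y = 64.40 MPa, ρ = 1210 kg/m³, cost = 5.000 $/kg
  epoxy: σ_y = 57.70 MPa, ρ = 1170 kg/m³, cost = 12.40 $/kg
  CFRP laminate: σ_y = 959.0 MPa, ρ = 1602 kg/m³, cost = 63.50 $/kg
  titanium alloy: σ_y = 827.4 MPa, ρ = 4410 kg/m³, cost = 55.11 $/kg
  soda-lime glass: σ_y = 36.20 MPa, ρ = 2499 kg/m³, cost = 1.940 $/kg
  PEEK: σ_y = 104.0 MPa, ρ = 1310 kg/m³, cost = 84.00 $/kg
  borosilicate glass: σ_y = 38.90 MPa, ρ = 2210 kg/m³, cost = 6.500 $/kg
  polycarbonate: M = 10.6 kN·m per $
  CFRP laminate: M = 9.43 kN·m per $
  soda-lime glass: M = 7.47 kN·m per $
  epoxy: M = 3.98 kN·m per $
  titanium alloy: M = 3.40 kN·m per $
  borosilicate glass: M = 2.71 kN·m per $
  PEEK: M = 0.945 kN·m per $
Polycarbonate has the largest M.

polycarbonate, M = 10.6 kN·m per $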